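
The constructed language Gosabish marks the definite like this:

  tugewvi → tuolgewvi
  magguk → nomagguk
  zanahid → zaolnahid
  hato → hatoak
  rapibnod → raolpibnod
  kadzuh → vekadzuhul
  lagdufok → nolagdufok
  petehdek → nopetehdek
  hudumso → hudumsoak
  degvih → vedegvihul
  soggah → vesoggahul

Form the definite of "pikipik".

nopikipik

"pikipik" ends in -k. The stems ending in -k (lagdufok → nolagdufok, petehdek → nopetehdek, magguk → nomagguk) add the prefix no-.
The other patterns: stems ending in -o add -ak; stems ending in -h add ve- … -ul around the stem; stems ending in -d or -i insert -ol- after the first vowel.
So pikipik → nopikipik.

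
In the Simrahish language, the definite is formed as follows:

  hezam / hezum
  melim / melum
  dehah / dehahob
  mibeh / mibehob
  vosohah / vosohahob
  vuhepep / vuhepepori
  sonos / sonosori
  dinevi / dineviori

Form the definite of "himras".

hezam and dehah both have last vowel 'a' yet inflect differently (hezum, dehahob), so the last vowel is not what conditions the rule; the final letter is.
"himras" ends in -s. The one such stem in the data (sonos → sonosori) adds -ori, so the same rule applies.
So himras → himrasori.

himrasori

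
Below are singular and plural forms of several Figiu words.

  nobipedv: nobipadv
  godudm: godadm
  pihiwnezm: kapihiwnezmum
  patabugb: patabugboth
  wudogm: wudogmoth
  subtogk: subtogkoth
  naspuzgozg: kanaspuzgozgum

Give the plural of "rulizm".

wudogm and pihiwnezm both end in -m yet inflect differently (wudogmoth, kapihiwnezmum), so the final letter is not what conditions the rule; the second-to-last letter is.
"rulizm" has second-to-last letter 'z'. The stems whose second-to-last letter is 'z' (naspuzgozg → kanaspuzgozgum, pihiwnezm → kapihiwnezmum) add ka- … -um around the stem.
The other patterns: stems whose second-to-last letter is 'g' add -oth; stems whose second-to-last letter is 'd' change the last vowel to 'a'.
So rulizm → karulizmum.

karulizmum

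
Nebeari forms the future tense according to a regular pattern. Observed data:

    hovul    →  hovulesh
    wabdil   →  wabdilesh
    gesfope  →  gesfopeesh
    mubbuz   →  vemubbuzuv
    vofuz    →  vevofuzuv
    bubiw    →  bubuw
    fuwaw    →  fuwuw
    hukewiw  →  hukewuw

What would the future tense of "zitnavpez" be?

vezitnavpezuv

wabdil and bubiw both have last vowel 'i' yet inflect differently (wabdilesh, bubuw), so the last vowel is not what conditions the rule; the final letter is.
"zitnavpez" ends in -z. The stems ending in -z (vofuz → vevofuzuv, mubbuz → vemubbuzuv) add ve- … -uv around the stem.
The other patterns: stems ending in -e or -l add -esh; stems ending in -w change the last vowel to 'u'.
So zitnavpez → vezitnavpezuv.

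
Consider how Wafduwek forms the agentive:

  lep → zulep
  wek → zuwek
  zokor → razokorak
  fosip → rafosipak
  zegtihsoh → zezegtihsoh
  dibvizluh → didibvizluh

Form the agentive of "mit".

lep and fosip both end in -p yet inflect differently (zulep, rafosipak), so the final letter is not what conditions the rule; the number of vowels is.
"mit" has 1 vowel. The stems with 1 vowel (lep → zulep, wek → zuwek) add the prefix zu-.
So mit → zumit.

zumit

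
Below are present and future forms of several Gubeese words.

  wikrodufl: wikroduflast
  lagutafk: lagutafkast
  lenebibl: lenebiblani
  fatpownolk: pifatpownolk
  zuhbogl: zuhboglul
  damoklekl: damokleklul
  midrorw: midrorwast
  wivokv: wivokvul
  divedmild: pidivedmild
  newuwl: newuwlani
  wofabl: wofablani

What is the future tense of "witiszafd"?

fatpownolk and lagutafk both end in -k yet inflect differently (pifatpownolk, lagutafkast), so the final letter is not what conditions the rule; the second-to-last letter is.
"witiszafd" has second-to-last letter 'f'. The stems whose second-to-last letter is 'f' (wikrodufl → wikroduflast, lagutafk → lagutafkast) add -ast.
The other patterns: stems whose second-to-last letter is 'l' add the prefix pi-; stems whose second-to-last letter is 'b' or 'w' add -ani; stems whose second-to-last letter is 'g' or 'k' add -ul.
So witiszafd → witiszafdast.

witiszafdast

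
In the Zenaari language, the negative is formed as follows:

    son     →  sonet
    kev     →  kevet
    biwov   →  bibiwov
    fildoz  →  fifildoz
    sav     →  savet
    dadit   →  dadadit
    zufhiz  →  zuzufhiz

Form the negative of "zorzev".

zozorzev

biwov and sav both end in -v yet inflect differently (bibiwov, savet), so the final letter is not what conditions the rule; the number of vowels is.
"zorzev" has 2 vowels. The stems with 2 vowels (fildoz → fifildoz, zufhiz → zuzufhiz, biwov → bibiwov) repeat the first consonant+vowel as a prefix.
So zorzev → zozorzev.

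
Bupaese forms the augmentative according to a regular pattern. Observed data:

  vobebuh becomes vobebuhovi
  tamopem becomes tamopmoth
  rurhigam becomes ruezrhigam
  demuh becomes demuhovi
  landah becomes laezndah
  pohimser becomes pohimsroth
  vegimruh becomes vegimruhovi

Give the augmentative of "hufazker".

hufazkroth

"hufazker" has last vowel 'e'. The stems whose last vowel is 'e' (pohimser → pohimsroth, tamopem → tamopmoth) delete the last vowel and add -oth.
The other patterns: stems whose last vowel is 'u' add -ovi; stems whose last vowel is 'a' insert -ez- after the first vowel.
So hufazker → hufazkroth.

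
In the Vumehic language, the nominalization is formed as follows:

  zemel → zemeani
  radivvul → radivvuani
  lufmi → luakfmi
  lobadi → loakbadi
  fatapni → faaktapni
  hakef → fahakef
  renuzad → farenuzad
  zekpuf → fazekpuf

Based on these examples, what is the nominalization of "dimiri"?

zemel and hakef both have last vowel 'e' yet inflect differently (zemeani, fahakef), so the last vowel is not what conditions the rule; the final letter is.
"dimiri" ends in -i. The stems ending in -i (lufmi → luakfmi, lobadi → loakbadi, fatapni → faaktapni) insert -ak- after the first vowel.
So dimiri → diakmiri.

diakmiri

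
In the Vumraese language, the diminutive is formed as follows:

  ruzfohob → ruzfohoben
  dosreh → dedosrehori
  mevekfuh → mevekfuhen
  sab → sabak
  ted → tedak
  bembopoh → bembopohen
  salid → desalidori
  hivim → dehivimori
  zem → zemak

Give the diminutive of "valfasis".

ted and salid both end in -d yet inflect differently (tedak, desalidori), so the final letter is not what conditions the rule; the number of vowels is.
"valfasis" has 3 vowels. The stems with 3 vowels (ruzfohob → ruzfohoben, bembopoh → bembopohen, mevekfuh → mevekfuhen) add -en.
So valfasis → valfasisen.

valfasisen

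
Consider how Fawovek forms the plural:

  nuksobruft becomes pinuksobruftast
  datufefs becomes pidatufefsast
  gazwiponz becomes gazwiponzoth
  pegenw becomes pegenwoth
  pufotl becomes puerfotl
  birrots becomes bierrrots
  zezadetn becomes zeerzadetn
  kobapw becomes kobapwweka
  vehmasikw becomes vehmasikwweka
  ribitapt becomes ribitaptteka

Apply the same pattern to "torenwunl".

"torenwunl" has second-to-last letter 'n'. The stems whose second-to-last letter is 'n' (gazwiponz → gazwiponzoth, pegenw → pegenwoth) add -oth.
So torenwunl → torenwunloth.

torenwunloth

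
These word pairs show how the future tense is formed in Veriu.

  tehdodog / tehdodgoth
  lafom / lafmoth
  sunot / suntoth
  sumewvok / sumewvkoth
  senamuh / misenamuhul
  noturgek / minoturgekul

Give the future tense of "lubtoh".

lubthoth

sumewvok and noturgek both end in -k yet inflect differently (sumewvkoth, minoturgekul), so the final letter is not what conditions the rule; the last vowel is.
"lubtoh" has last vowel 'o'. The stems whose last vowel is 'o' (tehdodog → tehdodgoth, lafom → lafmoth, sunot → suntoth) delete the last vowel and add -oth.
So lubtoh → lubthoth.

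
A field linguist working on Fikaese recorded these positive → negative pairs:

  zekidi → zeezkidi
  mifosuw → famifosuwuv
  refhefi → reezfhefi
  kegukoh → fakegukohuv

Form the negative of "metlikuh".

fametlikuhuv

refhefi and kegukoh both have 3 vowels yet inflect differently (reezfhefi, fakegukohuv), so the number of vowels is not what conditions the rule; whether the stem ends in a vowel or a consonant is.
"metlikuh" ends in a consonant. The stems ending in a consonant (kegukoh → fakegukohuv, mifosuw → famifosuwuv) add fa- … -uv around the stem.
So metlikuh → fametlikuhuv.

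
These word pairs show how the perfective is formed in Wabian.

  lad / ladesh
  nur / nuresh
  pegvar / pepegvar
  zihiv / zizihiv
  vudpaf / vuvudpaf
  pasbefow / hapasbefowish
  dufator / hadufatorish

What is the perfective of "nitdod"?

ninitdod

nur and pegvar both end in -r yet inflect differently (nuresh, pepegvar), so the final letter is not what conditions the rule; the number of vowels is.
"nitdod" has 2 vowels. The stems with 2 vowels (pegvar → pepegvar, zihiv → zizihiv, vudpaf → vuvudpaf) repeat the first consonant+vowel as a prefix.
The other patterns: stems with 1 vowel add -esh; stems with 3 vowels add ha- … -ish around the stem.
So nitdod → ninitdod.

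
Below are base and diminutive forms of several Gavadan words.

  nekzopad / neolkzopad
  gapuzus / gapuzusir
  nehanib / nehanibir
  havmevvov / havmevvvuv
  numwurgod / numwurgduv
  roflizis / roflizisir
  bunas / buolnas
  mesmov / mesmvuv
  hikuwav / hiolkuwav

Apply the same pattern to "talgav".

taollgav

roflizis and bunas both end in -s yet inflect differently (roflizisir, buolnas), so the final letter is not what conditions the rule; the last vowel is.
"talgav" has last vowel 'a'. The stems whose last vowel is 'a' (bunas → buolnas, hikuwav → hiolkuwav, nekzopad → neolkzopad) insert -ol- after the first vowel.
The other patterns: stems whose last vowel is 'i' or 'u' add -ir; stems whose last vowel is 'o' delete the last vowel and add -uv.
So talgav → taollgav.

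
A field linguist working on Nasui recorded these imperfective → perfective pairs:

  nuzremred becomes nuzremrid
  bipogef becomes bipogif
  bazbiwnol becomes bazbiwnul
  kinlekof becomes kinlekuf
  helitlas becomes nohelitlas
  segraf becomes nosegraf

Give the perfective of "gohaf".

nogohaf

"gohaf" has last vowel 'a'. The stems whose last vowel is 'a' (helitlas → nohelitlas, segraf → nosegraf) add the prefix no-.
The other patterns: stems whose last vowel is 'e' change the last vowel to 'i'; stems whose last vowel is 'o' change the last vowel to 'u'.
So gohaf → nogohaf.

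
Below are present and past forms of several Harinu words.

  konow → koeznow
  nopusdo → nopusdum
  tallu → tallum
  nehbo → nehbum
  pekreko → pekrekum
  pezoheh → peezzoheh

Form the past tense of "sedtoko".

nehbo and konow both have last vowel 'o' yet inflect differently (nehbum, koeznow), so the last vowel is not what conditions the rule; whether the stem ends in a vowel or a consonant is.
"sedtoko" ends in a vowel. The stems ending in a vowel (nehbo → nehbum, tallu → tallum, nopusdo → nopusdum) drop the final letter and add -um.
So sedtoko → sedtokum.

sedtokum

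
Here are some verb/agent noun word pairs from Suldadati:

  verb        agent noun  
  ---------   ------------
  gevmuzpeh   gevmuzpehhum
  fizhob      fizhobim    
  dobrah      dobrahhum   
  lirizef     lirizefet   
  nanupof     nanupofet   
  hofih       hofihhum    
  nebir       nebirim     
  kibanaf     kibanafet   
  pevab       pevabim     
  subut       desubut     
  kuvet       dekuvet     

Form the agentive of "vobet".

lirizef and gevmuzpeh both have last vowel 'e' yet inflect differently (lirizefet, gevmuzpehhum), so the last vowel is not what conditions the rule; the final letter is.
"vobet" ends in -t. The stems ending in -t (subut → desubut, kuvet → dekuvet) add the prefix de-.
The other patterns: stems ending in -f add -et; stems ending in -h double the final consonant and add -um; stems ending in -b or -r add -im.
So vobet → devobet.

devobet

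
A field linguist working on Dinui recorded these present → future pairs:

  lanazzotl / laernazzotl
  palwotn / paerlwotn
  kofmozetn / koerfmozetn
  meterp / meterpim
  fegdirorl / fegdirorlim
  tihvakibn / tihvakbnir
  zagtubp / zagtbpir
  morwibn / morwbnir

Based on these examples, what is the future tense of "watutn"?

lanazzotl and fegdirorl both end in -l yet inflect differently (laernazzotl, fegdirorlim), so the final letter is not what conditions the rule; the second-to-last letter is.
"watutn" has second-to-last letter 't'. The stems whose second-to-last letter is 't' (lanazzotl → laernazzotl, palwotn → paerlwotn, kofmozetn → koerfmozetn) insert -er- after the first vowel.
The other patterns: stems whose second-to-last letter is 'r' add -im; stems whose second-to-last letter is 'b' delete the last vowel and add -ir.
So watutn → waertutn.

waertutn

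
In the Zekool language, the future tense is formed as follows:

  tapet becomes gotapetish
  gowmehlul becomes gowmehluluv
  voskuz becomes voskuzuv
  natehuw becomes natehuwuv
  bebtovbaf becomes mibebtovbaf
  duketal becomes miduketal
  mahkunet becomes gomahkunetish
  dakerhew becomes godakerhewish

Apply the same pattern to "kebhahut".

kebhahutuv

dakerhew and natehuw both end in -w yet inflect differently (godakerhewish, natehuwuv), so the final letter is not what conditions the rule; the last vowel is.
"kebhahut" has last vowel 'u'. The stems whose last vowel is 'u' (gowmehlul → gowmehluluv, natehuw → natehuwuv, voskuz → voskuzuv) add -uv.
The other patterns: stems whose last vowel is 'e' add go- … -ish around the stem; stems whose last vowel is 'a' add the prefix mi-.
So kebhahut → kebhahutuv.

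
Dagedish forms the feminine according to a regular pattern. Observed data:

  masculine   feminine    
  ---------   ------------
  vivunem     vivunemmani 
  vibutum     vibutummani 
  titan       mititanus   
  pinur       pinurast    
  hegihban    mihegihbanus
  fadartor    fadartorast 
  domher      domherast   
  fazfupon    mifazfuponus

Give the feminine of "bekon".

fadartor and fazfupon both have last vowel 'o' yet inflect differently (fadartorast, mifazfuponus), so the last vowel is not what conditions the rule; the final letter is.
"bekon" ends in -n. The stems ending in -n (titan → mititanus, hegihban → mihegihbanus, fazfupon → mifazfuponus) add mi- … -us around the stem.
So bekon → mibekonus.

mibekonus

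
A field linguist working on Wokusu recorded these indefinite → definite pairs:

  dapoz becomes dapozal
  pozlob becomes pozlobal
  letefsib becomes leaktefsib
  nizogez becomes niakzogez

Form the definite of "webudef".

weakbudef

pozlob and letefsib both end in -b yet inflect differently (pozlobal, leaktefsib), so the final letter is not what conditions the rule; the number of vowels is.
"webudef" has 3 vowels. The stems with 3 vowels (letefsib → leaktefsib, nizogez → niakzogez) insert -ak- after the first vowel.
The other pattern: stems with 2 vowels add -al.
So webudef → weakbudef.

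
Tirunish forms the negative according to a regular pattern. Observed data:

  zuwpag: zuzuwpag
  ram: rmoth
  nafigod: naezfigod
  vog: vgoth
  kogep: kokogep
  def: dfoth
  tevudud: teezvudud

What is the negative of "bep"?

bpoth

"bep" has 1 vowel. The stems with 1 vowel (def → dfoth, ram → rmoth, vog → vgoth) delete the last vowel and add -oth.
So bep → bpoth.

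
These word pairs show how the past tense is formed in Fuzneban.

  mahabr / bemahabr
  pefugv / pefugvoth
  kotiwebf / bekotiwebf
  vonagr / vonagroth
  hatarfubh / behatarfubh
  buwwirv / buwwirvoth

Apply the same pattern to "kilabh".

bekilabh

mahabr and vonagr both end in -r yet inflect differently (bemahabr, vonagroth), so the final letter is not what conditions the rule; the second-to-last letter is.
"kilabh" has second-to-last letter 'b'. The stems whose second-to-last letter is 'b' (hatarfubh → behatarfubh, mahabr → bemahabr, kotiwebf → bekotiwebf) add the prefix be-.
So kilabh → bekilabh.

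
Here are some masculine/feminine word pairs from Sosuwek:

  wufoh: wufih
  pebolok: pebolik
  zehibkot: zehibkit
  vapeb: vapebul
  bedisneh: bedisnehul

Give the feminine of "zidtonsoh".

wufoh and bedisneh both end in -h yet inflect differently (wufih, bedisnehul), so the final letter is not what conditions the rule; the last vowel is.
"zidtonsoh" has last vowel 'o'. The stems whose last vowel is 'o' (wufoh → wufih, pebolok → pebolik, zehibkot → zehibkit) change the last vowel to 'i'.
So zidtonsoh → zidtonsih.

zidtonsih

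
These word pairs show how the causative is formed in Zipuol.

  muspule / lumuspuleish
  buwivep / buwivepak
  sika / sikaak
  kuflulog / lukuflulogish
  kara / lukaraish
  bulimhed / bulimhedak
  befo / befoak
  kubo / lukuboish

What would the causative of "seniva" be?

"seniva" begins with s-. The one such stem in the data (sika → sikaak) adds -ak, so the same rule applies.
The other pattern: stems beginning with k- or m- add lu- … -ish around the stem.
So seniva → senivaak.

senivaak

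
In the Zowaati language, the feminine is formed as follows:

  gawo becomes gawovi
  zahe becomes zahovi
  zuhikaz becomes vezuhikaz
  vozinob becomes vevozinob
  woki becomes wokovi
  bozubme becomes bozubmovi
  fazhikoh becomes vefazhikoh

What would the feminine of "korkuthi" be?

gawo and fazhikoh both have last vowel 'o' yet inflect differently (gawovi, vefazhikoh), so the last vowel is not what conditions the rule; whether the stem ends in a vowel or a consonant is.
"korkuthi" ends in a vowel. The stems ending in a vowel (zahe → zahovi, gawo → gawovi, woki → wokovi) drop the final letter and add -ovi.
So korkuthi → korkuthovi.

korkuthovi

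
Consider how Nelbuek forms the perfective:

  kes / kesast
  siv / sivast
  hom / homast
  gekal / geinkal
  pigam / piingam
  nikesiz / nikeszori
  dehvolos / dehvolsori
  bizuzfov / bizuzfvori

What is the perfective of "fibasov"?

fibasvori

hom and pigam both end in -m yet inflect differently (homast, piingam), so the final letter is not what conditions the rule; the number of vowels is.
"fibasov" has 3 vowels. The stems with 3 vowels (nikesiz → nikeszori, dehvolos → dehvolsori, bizuzfov → bizuzfvori) delete the last vowel and add -ori.
So fibasov → fibasvori.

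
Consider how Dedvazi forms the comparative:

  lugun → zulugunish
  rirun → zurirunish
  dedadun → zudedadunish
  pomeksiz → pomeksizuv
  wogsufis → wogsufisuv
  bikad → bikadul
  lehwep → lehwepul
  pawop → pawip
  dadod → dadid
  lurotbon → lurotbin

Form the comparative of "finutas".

finutasul

lehwep and pawop both end in -p yet inflect differently (lehwepul, pawip), so the final letter is not what conditions the rule; the last vowel is.
"finutas" has last vowel 'a'. The one such stem in the data (bikad → bikadul) adds -ul, so the same rule applies.
So finutas → finutasul.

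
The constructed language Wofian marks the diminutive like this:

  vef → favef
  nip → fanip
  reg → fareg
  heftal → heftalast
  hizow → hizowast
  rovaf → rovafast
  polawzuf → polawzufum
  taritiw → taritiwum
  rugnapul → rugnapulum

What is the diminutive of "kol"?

"kol" has 1 vowel. The stems with 1 vowel (vef → favef, nip → fanip, reg → fareg) add the prefix fa-.
So kol → fakol.

fakol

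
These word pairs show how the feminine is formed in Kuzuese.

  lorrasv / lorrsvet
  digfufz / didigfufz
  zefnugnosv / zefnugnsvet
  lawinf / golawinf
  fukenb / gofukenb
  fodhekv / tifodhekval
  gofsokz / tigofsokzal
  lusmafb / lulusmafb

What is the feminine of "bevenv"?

lorrasv and fodhekv both end in -v yet inflect differently (lorrsvet, tifodhekval), so the final letter is not what conditions the rule; the second-to-last letter is.
"bevenv" has second-to-last letter 'n'. The stems whose second-to-last letter is 'n' (fukenb → gofukenb, lawinf → golawinf) add the prefix go-.
So bevenv → gobevenv.

gobevenv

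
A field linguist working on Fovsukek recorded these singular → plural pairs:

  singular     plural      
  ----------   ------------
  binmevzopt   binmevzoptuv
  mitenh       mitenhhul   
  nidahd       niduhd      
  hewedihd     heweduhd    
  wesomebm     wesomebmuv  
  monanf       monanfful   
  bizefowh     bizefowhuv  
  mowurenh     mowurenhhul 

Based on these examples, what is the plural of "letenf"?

mitenh and bizefowh both end in -h yet inflect differently (mitenhhul, bizefowhuv), so the final letter is not what conditions the rule; the second-to-last letter is.
"letenf" has second-to-last letter 'n'. The stems whose second-to-last letter is 'n' (mitenh → mitenhhul, mowurenh → mowurenhhul, monanf → monanfful) double the final consonant and add -ul.
The other patterns: stems whose second-to-last letter is 'h' change the last vowel to 'u'; stems whose second-to-last letter is 'b', 'p' or 'w' add -uv.
So letenf → letenfful.

letenfful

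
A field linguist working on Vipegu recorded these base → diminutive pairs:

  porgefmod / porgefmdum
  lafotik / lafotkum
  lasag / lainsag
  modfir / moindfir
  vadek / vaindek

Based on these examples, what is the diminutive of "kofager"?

kofagrum

lafotik and vadek both end in -k yet inflect differently (lafotkum, vaindek), so the final letter is not what conditions the rule; the number of vowels is.
"kofager" has 3 vowels. The stems with 3 vowels (lafotik → lafotkum, porgefmod → porgefmdum) delete the last vowel and add -um.
So kofager → kofagrum.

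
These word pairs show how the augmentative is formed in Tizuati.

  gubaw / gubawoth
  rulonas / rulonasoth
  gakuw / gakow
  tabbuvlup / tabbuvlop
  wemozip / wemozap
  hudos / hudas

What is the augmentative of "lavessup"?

gubaw and gakuw both end in -w yet inflect differently (gubawoth, gakow), so the final letter is not what conditions the rule; the last vowel is.
"lavessup" has last vowel 'u'. The stems whose last vowel is 'u' (gakuw → gakow, tabbuvlup → tabbuvlop) change the last vowel to 'o'.
So lavessup → lavessop.

lavessop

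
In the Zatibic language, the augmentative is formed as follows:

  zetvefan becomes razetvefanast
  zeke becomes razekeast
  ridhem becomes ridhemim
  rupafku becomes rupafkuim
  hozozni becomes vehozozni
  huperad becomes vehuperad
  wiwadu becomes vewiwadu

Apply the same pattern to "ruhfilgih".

ruhfilgihim

rupafku and wiwadu both end in -u yet inflect differently (rupafkuim, vewiwadu), so the final letter is not what conditions the rule; the first letter is.
"ruhfilgih" begins with r-. The stems beginning with r- (ridhem → ridhemim, rupafku → rupafkuim) add -im.
So ruhfilgih → ruhfilgihim.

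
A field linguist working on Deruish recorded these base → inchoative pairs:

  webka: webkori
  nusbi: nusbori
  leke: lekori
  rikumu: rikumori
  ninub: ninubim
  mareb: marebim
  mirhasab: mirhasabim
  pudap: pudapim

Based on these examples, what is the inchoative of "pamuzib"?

pamuzibim

rikumu and ninub both have last vowel 'u' yet inflect differently (rikumori, ninubim), so the last vowel is not what conditions the rule; whether the stem ends in a vowel or a consonant is.
"pamuzib" ends in a consonant. The stems ending in a consonant (ninub → ninubim, mareb → marebim, mirhasab → mirhasabim) add -im.
So pamuzib → pamuzibim.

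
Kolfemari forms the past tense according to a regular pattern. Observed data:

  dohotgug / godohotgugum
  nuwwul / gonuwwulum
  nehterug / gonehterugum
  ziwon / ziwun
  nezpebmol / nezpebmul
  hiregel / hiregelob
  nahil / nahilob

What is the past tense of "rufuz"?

gorufuzum

nuwwul and nezpebmol both end in -l yet inflect differently (gonuwwulum, nezpebmul), so the final letter is not what conditions the rule; the last vowel is.
"rufuz" has last vowel 'u'. The stems whose last vowel is 'u' (dohotgug → godohotgugum, nuwwul → gonuwwulum, nehterug → gonehterugum) add go- … -um around the stem.
So rufuz → gorufuzum.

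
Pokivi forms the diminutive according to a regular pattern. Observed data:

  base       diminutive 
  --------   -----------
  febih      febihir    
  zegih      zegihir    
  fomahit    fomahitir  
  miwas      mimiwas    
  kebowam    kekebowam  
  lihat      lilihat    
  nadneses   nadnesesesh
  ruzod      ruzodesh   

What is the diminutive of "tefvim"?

fomahit and lihat both end in -t yet inflect differently (fomahitir, lilihat), so the final letter is not what conditions the rule; the last vowel is.
"tefvim" has last vowel 'i'. The stems whose last vowel is 'i' (febih → febihir, zegih → zegihir, fomahit → fomahitir) add -ir.
The other patterns: stems whose last vowel is 'a' repeat the first consonant+vowel as a prefix; stems whose last vowel is 'e' or 'o' add -esh.
So tefvim → tefvimir.

tefvimir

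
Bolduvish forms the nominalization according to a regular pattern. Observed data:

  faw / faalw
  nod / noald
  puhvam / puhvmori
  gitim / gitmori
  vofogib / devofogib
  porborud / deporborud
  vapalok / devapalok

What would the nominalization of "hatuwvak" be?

dehatuwvak

"hatuwvak" has 3 vowels. The stems with 3 vowels (vofogib → devofogib, porborud → deporborud, vapalok → devapalok) add the prefix de-.
The other patterns: stems with 1 vowel insert -al- after the first vowel; stems with 2 vowels delete the last vowel and add -ori.
So hatuwvak → dehatuwvak.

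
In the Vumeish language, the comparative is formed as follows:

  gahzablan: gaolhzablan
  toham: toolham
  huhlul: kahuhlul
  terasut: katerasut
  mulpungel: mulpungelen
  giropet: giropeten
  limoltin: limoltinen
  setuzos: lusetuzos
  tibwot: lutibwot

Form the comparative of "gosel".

goselen

huhlul and mulpungel both end in -l yet inflect differently (kahuhlul, mulpungelen), so the final letter is not what conditions the rule; the last vowel is.
"gosel" has last vowel 'e'. The stems whose last vowel is 'e' (mulpungel → mulpungelen, giropet → giropeten) add -en.
So gosel → goselen.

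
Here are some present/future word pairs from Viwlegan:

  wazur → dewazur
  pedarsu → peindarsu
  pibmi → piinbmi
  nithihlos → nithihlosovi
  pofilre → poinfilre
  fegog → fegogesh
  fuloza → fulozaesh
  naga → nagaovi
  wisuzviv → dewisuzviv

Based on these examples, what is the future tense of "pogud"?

naga and fuloza both end in -a yet inflect differently (nagaovi, fulozaesh), so the final letter is not what conditions the rule; the first letter is.
"pogud" begins with p-. The stems beginning with p- (pedarsu → peindarsu, pofilre → poinfilre, pibmi → piinbmi) insert -in- after the first vowel.
The other patterns: stems beginning with w- add the prefix de-; stems beginning with n- add -ovi; stems beginning with f- add -esh.
So pogud → poingud.

poingud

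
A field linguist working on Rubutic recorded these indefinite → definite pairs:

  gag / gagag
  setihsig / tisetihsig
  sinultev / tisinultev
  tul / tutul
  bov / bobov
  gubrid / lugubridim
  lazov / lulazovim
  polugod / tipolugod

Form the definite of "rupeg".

lurupegim

bov and lazov both end in -v yet inflect differently (bobov, lulazovim), so the final letter is not what conditions the rule; the number of vowels is.
"rupeg" has 2 vowels. The stems with 2 vowels (gubrid → lugubridim, lazov → lulazovim) add lu- … -im around the stem.
The other patterns: stems with 1 vowel repeat the first consonant+vowel as a prefix; stems with 3 vowels add the prefix ti-.
So rupeg → lurupegim.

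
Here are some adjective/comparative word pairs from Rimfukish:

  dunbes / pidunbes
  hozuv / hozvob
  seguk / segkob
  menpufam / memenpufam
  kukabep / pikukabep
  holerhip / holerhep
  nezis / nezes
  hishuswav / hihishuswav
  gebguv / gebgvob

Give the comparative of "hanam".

hahanam

hishuswav and gebguv both end in -v yet inflect differently (hihishuswav, gebgvob), so the final letter is not what conditions the rule; the last vowel is.
"hanam" has last vowel 'a'. The stems whose last vowel is 'a' (menpufam → memenpufam, hishuswav → hihishuswav) repeat the first consonant+vowel as a prefix.
The other patterns: stems whose last vowel is 'u' delete the last vowel and add -ob; stems whose last vowel is 'e' add the prefix pi-; stems whose last vowel is 'i' change the last vowel to 'e'.
So hanam → hahanam.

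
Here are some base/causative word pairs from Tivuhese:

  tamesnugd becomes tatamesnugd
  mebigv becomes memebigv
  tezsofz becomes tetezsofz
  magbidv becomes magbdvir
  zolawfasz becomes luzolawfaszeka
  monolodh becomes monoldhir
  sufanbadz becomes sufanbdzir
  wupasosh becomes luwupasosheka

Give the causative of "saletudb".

"saletudb" has second-to-last letter 'd'. The stems whose second-to-last letter is 'd' (monolodh → monoldhir, magbidv → magbdvir, sufanbadz → sufanbdzir) delete the last vowel and add -ir.
The other patterns: stems whose second-to-last letter is 's' add lu- … -eka around the stem; stems whose second-to-last letter is 'f' or 'g' repeat the first consonant+vowel as a prefix.
So saletudb → saletdbir.

saletdbir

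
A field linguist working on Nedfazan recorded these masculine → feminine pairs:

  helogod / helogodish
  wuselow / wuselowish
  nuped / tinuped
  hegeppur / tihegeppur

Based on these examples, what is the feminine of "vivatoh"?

helogod and nuped both end in -d yet inflect differently (helogodish, tinuped), so the final letter is not what conditions the rule; the last vowel is.
"vivatoh" has last vowel 'o'. The stems whose last vowel is 'o' (helogod → helogodish, wuselow → wuselowish) add -ish.
The other pattern: stems whose last vowel is 'e' or 'u' add the prefix ti-.
So vivatoh → vivatohish.

vivatohish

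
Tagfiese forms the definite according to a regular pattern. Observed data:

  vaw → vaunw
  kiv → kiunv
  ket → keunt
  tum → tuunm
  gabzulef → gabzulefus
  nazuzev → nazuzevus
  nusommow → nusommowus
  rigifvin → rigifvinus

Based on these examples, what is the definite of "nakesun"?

kiv and nazuzev both end in -v yet inflect differently (kiunv, nazuzevus), so the final letter is not what conditions the rule; the number of vowels is.
"nakesun" has 3 vowels. The stems with 3 vowels (gabzulef → gabzulefus, nazuzev → nazuzevus, nusommow → nusommowus) add -us.
So nakesun → nakesunus.

nakesunus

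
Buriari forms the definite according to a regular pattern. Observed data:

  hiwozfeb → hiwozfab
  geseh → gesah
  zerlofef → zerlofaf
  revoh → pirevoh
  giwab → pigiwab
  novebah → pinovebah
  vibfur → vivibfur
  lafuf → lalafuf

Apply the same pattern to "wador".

piwador

geseh and revoh both end in -h yet inflect differently (gesah, pirevoh), so the final letter is not what conditions the rule; the last vowel is.
"wador" has last vowel 'o'. The one such stem in the data (revoh → pirevoh) adds the prefix pi-, so the same rule applies.
The other patterns: stems whose last vowel is 'e' change the last vowel to 'a'; stems whose last vowel is 'u' repeat the first consonant+vowel as a prefix.
So wador → piwador.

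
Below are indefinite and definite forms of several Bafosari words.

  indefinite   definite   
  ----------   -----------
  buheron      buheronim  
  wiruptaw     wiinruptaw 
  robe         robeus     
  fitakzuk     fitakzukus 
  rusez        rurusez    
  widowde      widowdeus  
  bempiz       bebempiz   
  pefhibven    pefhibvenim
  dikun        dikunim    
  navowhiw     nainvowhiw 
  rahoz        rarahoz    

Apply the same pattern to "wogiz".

wowogiz

"wogiz" ends in -z. The stems ending in -z (rusez → rurusez, bempiz → bebempiz, rahoz → rarahoz) repeat the first consonant+vowel as a prefix.
The other patterns: stems ending in -w insert -in- after the first vowel; stems ending in -n add -im; stems ending in -e or -k add -us.
So wogiz → wowogiz.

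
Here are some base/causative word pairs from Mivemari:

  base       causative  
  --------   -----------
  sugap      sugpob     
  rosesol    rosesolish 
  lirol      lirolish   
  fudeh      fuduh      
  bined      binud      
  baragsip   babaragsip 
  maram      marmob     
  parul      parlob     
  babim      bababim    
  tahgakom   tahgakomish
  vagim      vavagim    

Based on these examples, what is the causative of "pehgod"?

maram and tahgakom both end in -m yet inflect differently (marmob, tahgakomish), so the final letter is not what conditions the rule; the last vowel is.
"pehgod" has last vowel 'o'. The stems whose last vowel is 'o' (tahgakom → tahgakomish, rosesol → rosesolish, lirol → lirolish) add -ish.
The other patterns: stems whose last vowel is 'a' or 'u' delete the last vowel and add -ob; stems whose last vowel is 'i' repeat the first consonant+vowel as a prefix; stems whose last vowel is 'e' change the last vowel to 'u'.
So pehgod → pehgodish.

pehgodish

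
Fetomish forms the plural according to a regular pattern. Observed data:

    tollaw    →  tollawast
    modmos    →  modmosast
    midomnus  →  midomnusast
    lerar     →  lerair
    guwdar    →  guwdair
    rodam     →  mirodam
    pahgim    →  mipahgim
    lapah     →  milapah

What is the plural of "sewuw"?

sewuwast

tollaw and lerar both have last vowel 'a' yet inflect differently (tollawast, lerair), so the last vowel is not what conditions the rule; the final letter is.
"sewuw" ends in -w. The one such stem in the data (tollaw → tollawast) adds -ast, so the same rule applies.
The other patterns: stems ending in -r drop the final letter and add -ir; stems ending in -h or -m add the prefix mi-.
So sewuw → sewuwast.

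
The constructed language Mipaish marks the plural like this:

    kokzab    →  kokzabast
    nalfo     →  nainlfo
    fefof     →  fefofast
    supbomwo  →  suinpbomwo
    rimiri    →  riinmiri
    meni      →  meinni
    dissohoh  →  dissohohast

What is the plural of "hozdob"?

hozdobast

"hozdob" ends in a consonant. The stems ending in a consonant (kokzab → kokzabast, dissohoh → dissohohast, fefof → fefofast) add -ast.
The other pattern: stems ending in a vowel insert -in- after the first vowel.
So hozdob → hozdobast.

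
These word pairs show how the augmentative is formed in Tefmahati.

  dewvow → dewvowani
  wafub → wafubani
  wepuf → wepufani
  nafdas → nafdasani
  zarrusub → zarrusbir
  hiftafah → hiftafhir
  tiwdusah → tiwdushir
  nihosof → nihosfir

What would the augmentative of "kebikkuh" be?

kebikkhir

wafub and zarrusub both end in -b yet inflect differently (wafubani, zarrusbir), so the final letter is not what conditions the rule; the number of vowels is.
"kebikkuh" has 3 vowels. The stems with 3 vowels (zarrusub → zarrusbir, hiftafah → hiftafhir, tiwdusah → tiwdushir) delete the last vowel and add -ir.
The other pattern: stems with 2 vowels add -ani.
So kebikkuh → kebikkhir.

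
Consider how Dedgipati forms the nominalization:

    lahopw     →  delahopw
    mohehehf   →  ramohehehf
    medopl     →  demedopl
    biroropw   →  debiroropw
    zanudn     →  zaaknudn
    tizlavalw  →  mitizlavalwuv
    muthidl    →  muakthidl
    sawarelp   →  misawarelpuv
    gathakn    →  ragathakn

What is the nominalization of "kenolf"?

mikenolfuv

muthidl and medopl both end in -l yet inflect differently (muakthidl, demedopl), so the final letter is not what conditions the rule; the second-to-last letter is.
"kenolf" has second-to-last letter 'l'. The stems whose second-to-last letter is 'l' (tizlavalw → mitizlavalwuv, sawarelp → misawarelpuv) add mi- … -uv around the stem.
The other patterns: stems whose second-to-last letter is 'd' insert -ak- after the first vowel; stems whose second-to-last letter is 'p' add the prefix de-; stems whose second-to-last letter is 'h' or 'k' add the prefix ra-.
So kenolf → mikenolfuv.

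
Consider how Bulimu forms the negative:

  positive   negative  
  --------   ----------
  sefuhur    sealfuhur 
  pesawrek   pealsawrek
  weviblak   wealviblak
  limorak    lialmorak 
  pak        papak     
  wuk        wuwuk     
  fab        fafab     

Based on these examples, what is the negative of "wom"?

wowom

pesawrek and pak both end in -k yet inflect differently (pealsawrek, papak), so the final letter is not what conditions the rule; the number of vowels is.
"wom" has 1 vowel. The stems with 1 vowel (pak → papak, wuk → wuwuk, fab → fafab) repeat the first consonant+vowel as a prefix.
So wom → wowom.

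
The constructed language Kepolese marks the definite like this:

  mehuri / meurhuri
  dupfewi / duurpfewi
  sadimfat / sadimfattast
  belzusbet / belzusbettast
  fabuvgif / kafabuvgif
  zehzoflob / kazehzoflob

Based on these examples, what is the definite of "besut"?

besuttast

mehuri and fabuvgif both have last vowel 'i' yet inflect differently (meurhuri, kafabuvgif), so the last vowel is not what conditions the rule; the final letter is.
"besut" ends in -t. The stems ending in -t (sadimfat → sadimfattast, belzusbet → belzusbettast) double the final consonant and add -ast.
The other patterns: stems ending in -i insert -ur- after the first vowel; stems ending in -b or -f add the prefix ka-.
So besut → besuttast.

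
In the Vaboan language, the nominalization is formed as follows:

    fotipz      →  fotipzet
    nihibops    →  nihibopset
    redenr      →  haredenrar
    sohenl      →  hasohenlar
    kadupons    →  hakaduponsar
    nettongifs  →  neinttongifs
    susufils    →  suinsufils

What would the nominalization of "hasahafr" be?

hainsahafr

nihibops and kadupons both end in -s yet inflect differently (nihibopset, hakaduponsar), so the final letter is not what conditions the rule; the second-to-last letter is.
"hasahafr" has second-to-last letter 'f'. The one such stem in the data (nettongifs → neinttongifs) inserts -in- after the first vowel (as does susufils), so the same rule applies.
So hasahafr → hainsahafr.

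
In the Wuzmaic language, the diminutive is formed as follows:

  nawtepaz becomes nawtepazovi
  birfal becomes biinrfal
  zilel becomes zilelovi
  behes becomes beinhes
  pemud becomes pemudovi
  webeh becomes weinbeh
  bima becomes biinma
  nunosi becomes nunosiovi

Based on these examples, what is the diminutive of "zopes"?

birfal and zilel both end in -l yet inflect differently (biinrfal, zilelovi), so the final letter is not what conditions the rule; the first letter is.
"zopes" begins with z-. The one such stem in the data (zilel → zilelovi) adds -ovi, so the same rule applies.
So zopes → zopesovi.

zopesovi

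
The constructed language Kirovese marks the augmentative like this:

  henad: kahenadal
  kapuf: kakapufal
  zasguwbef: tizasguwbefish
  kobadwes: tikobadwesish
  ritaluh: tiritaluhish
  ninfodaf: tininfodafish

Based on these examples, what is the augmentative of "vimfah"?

kapuf and zasguwbef both end in -f yet inflect differently (kakapufal, tizasguwbefish), so the final letter is not what conditions the rule; the number of vowels is.
"vimfah" has 2 vowels. The stems with 2 vowels (henad → kahenadal, kapuf → kakapufal) add ka- … -al around the stem.
So vimfah → kavimfahal.

kavimfahal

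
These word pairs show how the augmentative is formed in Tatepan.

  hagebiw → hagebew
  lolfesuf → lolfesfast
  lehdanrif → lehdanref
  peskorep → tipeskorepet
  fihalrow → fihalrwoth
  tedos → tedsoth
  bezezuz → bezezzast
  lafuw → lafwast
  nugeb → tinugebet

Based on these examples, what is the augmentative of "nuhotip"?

nuhotep

lafuw and hagebiw both end in -w yet inflect differently (lafwast, hagebew), so the final letter is not what conditions the rule; the last vowel is.
"nuhotip" has last vowel 'i'. The stems whose last vowel is 'i' (hagebiw → hagebew, lehdanrif → lehdanref) change the last vowel to 'e'.
So nuhotip → nuhotep.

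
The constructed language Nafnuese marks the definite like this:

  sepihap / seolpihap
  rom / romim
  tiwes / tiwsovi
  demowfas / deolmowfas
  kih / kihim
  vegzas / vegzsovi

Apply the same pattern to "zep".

tiwes and demowfas both end in -s yet inflect differently (tiwsovi, deolmowfas), so the final letter is not what conditions the rule; the number of vowels is.
"zep" has 1 vowel. The stems with 1 vowel (kih → kihim, rom → romim) add -im.
So zep → zepim.

zepim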